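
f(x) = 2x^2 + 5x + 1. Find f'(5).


Differentiate term by term using power and sum rules:
f(x) = 2x^2 + 5x + 1
f'(x) = 4x + 5
Substitute x = 5:
f'(5) = 4 * 5 + 5
= 20 + 5
= 25

25


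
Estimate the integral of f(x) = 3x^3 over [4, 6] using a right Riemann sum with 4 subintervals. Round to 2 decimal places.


Right Riemann sum uses right endpoints of each subinterval.
Interval: [4, 6], n = 4
dx = (6 - 4) / 4 = 1/2
Right endpoints: [9/2, 5, 11/2, 6]
f values: [2187/8, 375, 3993/8, 648]
Sum = dx * (sum of f values)
= 1/2 * 3591/2
= 3591/4 = 897.75

897.75


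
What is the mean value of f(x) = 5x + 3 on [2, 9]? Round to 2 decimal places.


Average value = 1/(b-a) * integral from a to b of f(x) dx
First compute the integral of 5x + 3:
F(x) = (5/2)x^2 + 3x
F(9) = 5/2 * 81 + 3 * 9 = 459/2
F(2) = 5/2 * 4 + 3 * 2 = 16
Integral = 459/2 - 16 = 427/2
Average = (427/2) / (9 - 2) = (427/2) / 7
= 61/2 = 30.50

30.50


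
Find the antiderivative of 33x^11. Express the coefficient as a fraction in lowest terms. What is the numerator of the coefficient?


Apply the power rule for integration:
integral of ax^n dx = a/(n+1) * x^(n+1) + C
integral of 33x^11 dx
= 33/12 * x^12 + C
= 11/4 * x^12 + C
The coefficient in lowest terms is 11/4, and its numerator is 11

11


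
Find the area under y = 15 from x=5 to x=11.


The area under a constant function y = 15 is a rectangle.
Width = 11 - 5 = 6
Height = 15
Area = width * height
= 6 * 15
= 90

90


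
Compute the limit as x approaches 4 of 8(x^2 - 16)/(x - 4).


Direct substitution gives 0/0, so we factor the numerator.
Factor: 8(x^2 - 16) = 8 * (x - 4)(x + 4)
Cancel the common factor (x - 4):
8(x^2 - 16)/(x - 4) = 8 * (x + 4)
Now substitute x = 4:
= 8 * (4 + 4) = 64

64


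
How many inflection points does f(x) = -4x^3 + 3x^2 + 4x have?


Inflection points occur where f''(x) = 0 and concavity changes.
f(x) = -4x^3 + 3x^2 + 4x
f'(x) = -12x^2 + 6x + 4
f''(x) = -24x + 6
Set f''(x) = 0:
-24x + 6 = 0
x = -6 / (-24) = 1/4
Since f''(x) is linear (degree 1), it changes sign at this point.
Therefore there is exactly 1 inflection point.

1


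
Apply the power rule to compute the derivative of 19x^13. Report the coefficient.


We apply the power rule: d/dx [ax^n] = a*n * x^(n-1)
d/dx [19x^13]
= 19 * 13 * x^(13-1)
= 247x^12
The coefficient is 247

247


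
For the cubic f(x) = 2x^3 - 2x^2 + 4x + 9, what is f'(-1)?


Differentiate f(x) = 2x^3 - 2x^2 + 4x + 9 term by term:
f'(x) = 6x^2 - 4x + 4
Substitute x = -1:
f'(-1) = 6 * (-1)^2 - 4 * (-1) + 4
= 6 + 4 + 4
= 14

14


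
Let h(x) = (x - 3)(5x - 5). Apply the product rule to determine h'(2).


Let u(x) = x - 3 and v(x) = 5x - 5
u'(x) = 1
v'(x) = 5
Product rule: h'(x) = u'(x)*v(x) + u(x)*v'(x)
= 1 * (5x - 5) + (x - 3) * 5
At x = 2:
u(2) = 1 * 2 - 3 = -1
v(2) = 5 * 2 - 5 = 5
h'(2) = 1 * 5 + (-1) * 5
= 5 - 5
= 0

0


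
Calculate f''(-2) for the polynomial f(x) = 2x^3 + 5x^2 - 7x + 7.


First derivative:
f'(x) = 6x^2 + 10x - 7
Second derivative:
f''(x) = 12x + 10
Substitute x = -2:
f''(-2) = 12 * (-2) + 10
= -24 + 10
= -14

-14


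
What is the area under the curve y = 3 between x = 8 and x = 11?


The area under a constant function y = 3 is a rectangle.
Width = 11 - 8 = 3
Height = 3
Area = width * height
= 3 * 3
= 9

9


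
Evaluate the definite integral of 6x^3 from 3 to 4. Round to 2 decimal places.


Find the antiderivative of 6x^3:
F(x) = 6/4 * x^4
Apply the Fundamental Theorem of Calculus:
F(4) - F(3)
= 6/4 * 4^4 - 6/4 * 3^4
= 6/4 * (256 - 81)
= 6/4 * 175
= 525/2 = 262.50

262.50


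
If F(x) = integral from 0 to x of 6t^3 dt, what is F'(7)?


By the Fundamental Theorem of Calculus (Part 1):
If F(x) = integral from 0 to x of f(t) dt, then F'(x) = f(x)
Here f(t) = 6t^3
So F'(x) = 6x^3
Evaluate at x = 7:
F'(7) = 6 * 7^3
= 6 * 343
= 2058

2058


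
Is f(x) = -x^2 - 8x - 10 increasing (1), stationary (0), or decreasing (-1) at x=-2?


Compute f'(x) to determine behavior:
f'(x) = -2x - 8
f'(-2) = -2 * (-2) - 8
= 4 - 8
= -4
Since f'(-2) < 0, the function is decreasing (-1)

-1


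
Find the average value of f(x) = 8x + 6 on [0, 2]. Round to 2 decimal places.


Average value = 1/(b-a) * integral from a to b of f(x) dx
First compute the integral of 8x + 6:
F(x) = 4x^2 + 6x
F(2) = 4 * 4 + 6 * 2 = 28
F(0) = 4 * 0 + 6 * 0 = 0
Integral = 28 - 0 = 28
Average = 28 / (2 - 0) = 28 / 2
= 14 = 14.00

14.00


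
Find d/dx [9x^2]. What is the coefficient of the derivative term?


We apply the power rule: d/dx [ax^n] = a*n * x^(n-1)
d/dx [9x^2]
= 9 * 2 * x^(2-1)
= 18x
The coefficient is 18

18


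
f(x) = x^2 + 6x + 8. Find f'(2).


Differentiate term by term using power and sum rules:
f(x) = x^2 + 6x + 8
f'(x) = 2x + 6
Substitute x = 2:
f'(2) = 2 * 2 + 6
= 4 + 6
= 10

10


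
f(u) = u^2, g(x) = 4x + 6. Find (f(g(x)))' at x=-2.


Using the chain rule: (f(g(x)))' = f'(g(x)) * g'(x)
First, find g(-2):
g(-2) = 4 * (-2) + 6 = -2
Next, f'(u) = 2u
And g'(x) = 4
So f'(g(-2)) * g'(-2)
= 2 * (-2) * 4
= -16

-16


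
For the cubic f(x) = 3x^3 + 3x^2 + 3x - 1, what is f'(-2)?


Differentiate f(x) = 3x^3 + 3x^2 + 3x - 1 term by term:
f'(x) = 9x^2 + 6x + 3
Substitute x = -2:
f'(-2) = 9 * (-2)^2 + 6 * (-2) + 3
= 36 - 12 + 3
= 27

27


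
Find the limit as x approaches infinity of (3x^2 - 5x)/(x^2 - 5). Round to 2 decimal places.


For limits at infinity with equal-degree polynomials,
we compare leading coefficients.
Numerator leading term: 3x^2
Denominator leading term: x^2
Divide both by x^2:
lim = (3 - 5/x) / (1 - 5/x^2)
As x -> infinity, the 1/x and 1/x^2 terms vanish:
= 3/1 = 3 = 3.00

3.00


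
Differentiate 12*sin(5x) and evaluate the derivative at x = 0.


Apply the chain rule to differentiate 12*sin(5x):
d/dx [12*sin(5x)]
= 12 * cos(5x) * d/dx(5x)
= 12 * 5 * cos(5x)
= 60 * cos(5x)
Evaluate at x = 0:
= 60 * cos(0)
= 60 * 1
= 60

60


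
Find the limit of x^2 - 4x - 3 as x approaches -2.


Since polynomials are continuous, we use direct substitution.
lim(x->-2) of x^2 - 4x - 3
= 1 * (-2)^2 - 4 * (-2) - 3
= 4 + 8 - 3
= 9

9


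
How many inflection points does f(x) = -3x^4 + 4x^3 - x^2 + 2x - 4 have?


Inflection points occur where f''(x) = 0 and concavity changes.
f(x) = -3x^4 + 4x^3 - x^2 + 2x - 4
f'(x) = -12x^3 + 12x^2 - 2x + 2
f''(x) = -36x^2 + 24x - 2
This is a quadratic in x. Use the discriminant to count real roots.
Discriminant = (24)^2 - 4 * (-36) * (-2)
= 576 - 288
= 288
Since discriminant > 0, f''(x) = 0 has 2 distinct real solutions.
A quadratic with two distinct real roots changes sign at each root, so concavity changes at both.
Number of inflection points: 2

2


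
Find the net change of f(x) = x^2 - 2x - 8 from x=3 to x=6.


Net change = f(b) - f(a)
f(x) = x^2 - 2x - 8
Compute f(6):
f(6) = 1 * 6^2 - 2 * 6 - 8
= 36 - 12 - 8
= 16
Compute f(3):
f(3) = 1 * 3^2 - 2 * 3 - 8
= 9 - 6 - 8
= -5
Net change = 16 - (-5) = 21

21


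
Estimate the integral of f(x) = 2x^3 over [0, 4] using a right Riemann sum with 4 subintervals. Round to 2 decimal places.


Right Riemann sum uses right endpoints of each subinterval.
Interval: [0, 4], n = 4
dx = (4 - 0) / 4 = 1
Right endpoints: [1, 2, 3, 4]
f values: [2, 16, 54, 128]
Sum = dx * (sum of f values)
= 1 * 200
= 200 = 200.00

200.00


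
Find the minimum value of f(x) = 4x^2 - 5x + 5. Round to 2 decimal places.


For a quadratic f(x) = ax^2 + bx + c with a > 0, the minimum is at the vertex.
Vertex x-coordinate: x = -b/(2a)
x = -(-5) / (2 * 4)
x = 5/8
Substitute back to find the minimum value:
f(5/8) = 4 * (5/8)^2 - 5 * (5/8) + 5
= 25/16 - 25/8 + 5
= 55/16 ≈ 3.44

3.44


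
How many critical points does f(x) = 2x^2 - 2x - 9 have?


Find where f'(x) = 0:
f'(x) = 4x - 2
Set f'(x) = 0:
4x - 2 = 0
x = 2 / 4 = 1/2
This is a linear equation in x, so there is exactly one solution.
Number of critical points: 1

1


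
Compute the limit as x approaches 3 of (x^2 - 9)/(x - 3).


Direct substitution gives 0/0, so we factor the numerator.
Factor: (x^2 - 9) = (x - 3)(x + 3)
Cancel the common factor (x - 3):
(x^2 - 9)/(x - 3) = (x + 3)
Now substitute x = 3:
= (3) - (-3) = 6

6


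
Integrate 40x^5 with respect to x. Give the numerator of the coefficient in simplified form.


Apply the power rule for integration:
integral of ax^n dx = a/(n+1) * x^(n+1) + C
integral of 40x^5 dx
= 40/6 * x^6 + C
= 20/3 * x^6 + C
The coefficient in lowest terms is 20/3, and its numerator is 20

20


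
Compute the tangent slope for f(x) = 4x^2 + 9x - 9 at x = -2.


The slope of the tangent line equals f'(x) at the point.
f(x) = 4x^2 + 9x - 9
f'(x) = 8x + 9
At x = -2:
f'(-2) = 8 * (-2) + 9
= -16 + 9
= -7

-7


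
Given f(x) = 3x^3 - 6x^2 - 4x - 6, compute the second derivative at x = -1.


First derivative:
f'(x) = 9x^2 - 12x - 4
Second derivative:
f''(x) = 18x - 12
Substitute x = -1:
f''(-1) = 18 * (-1) - 12
= -18 - 12
= -30

-30


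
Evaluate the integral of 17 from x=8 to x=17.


The integral of a constant k over [a, b] equals k * (b - a).
integral from 8 to 17 of 17 dx
= 17 * (17 - 8)
= 17 * 9
= 153

153


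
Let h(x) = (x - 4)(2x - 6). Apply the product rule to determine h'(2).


Let u(x) = x - 4 and v(x) = 2x - 6
u'(x) = 1
v'(x) = 2
Product rule: h'(x) = u'(x)*v(x) + u(x)*v'(x)
= 1 * (2x - 6) + (x - 4) * 2
At x = 2:
u(2) = 1 * 2 - 4 = -2
v(2) = 2 * 2 - 6 = -2
h'(2) = 1 * (-2) + (-2) * 2
= -2 - 4
= -6

-6


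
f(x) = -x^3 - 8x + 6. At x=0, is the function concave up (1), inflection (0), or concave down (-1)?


Concavity is determined by the sign of f''(x).
f(x) = -x^3 - 8x + 6
f'(x) = -3x^2 - 8
f''(x) = -6x
f''(0) = -6 * 0 + 0
= 0 + 0
= 0
f''(0) = 0, and f''(x) is linear with nonzero slope -6, so f'' changes sign at x = 0. Hence the function is at an inflection point (0)

0


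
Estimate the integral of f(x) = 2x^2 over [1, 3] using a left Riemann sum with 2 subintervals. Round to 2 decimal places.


Left Riemann sum uses left endpoints of each subinterval.
Interval: [1, 3], n = 2
dx = (3 - 1) / 2 = 1
Left endpoints: [1, 2]
f values: [2, 8]
Sum = dx * (sum of f values)
= 1 * 10
= 10 = 10.00

10.00


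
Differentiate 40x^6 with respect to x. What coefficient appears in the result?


We apply the power rule: d/dx [ax^n] = a*n * x^(n-1)
d/dx [40x^6]
= 40 * 6 * x^(6-1)
= 240x^5
The coefficient is 240

240


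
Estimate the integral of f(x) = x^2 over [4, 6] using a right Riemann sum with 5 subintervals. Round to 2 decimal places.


Right Riemann sum uses right endpoints of each subinterval.
Interval: [4, 6], n = 5
dx = (6 - 4) / 5 = 2/5
Right endpoints: [22/5, 24/5, 26/5, 28/5, 6]
f values: [484/25, 576/25, 676/25, 784/25, 36]
Sum = dx * (sum of f values)
= 2/5 * 684/5
= 1368/25 = 54.72

54.72


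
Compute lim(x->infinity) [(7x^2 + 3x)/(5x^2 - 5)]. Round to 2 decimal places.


For limits at infinity with equal-degree polynomials,
we compare leading coefficients.
Numerator leading term: 7x^2
Denominator leading term: 5x^2
Divide both by x^2:
lim = (7 + 3/x) / (5 - 5/x^2)
As x -> infinity, the 1/x and 1/x^2 terms vanish:
= 7/5 = 1.40

1.40


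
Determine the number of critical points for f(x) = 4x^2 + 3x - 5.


Find where f'(x) = 0:
f'(x) = 8x + 3
Set f'(x) = 0:
8x + 3 = 0
x = -3 / 8 = -3/8
This is a linear equation in x, so there is exactly one solution.
Number of critical points: 1

1


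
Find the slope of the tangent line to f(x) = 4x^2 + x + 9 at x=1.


The slope of the tangent line equals f'(x) at the point.
f(x) = 4x^2 + x + 9
f'(x) = 8x + 1
At x = 1:
f'(1) = 8 * 1 + 1
= 8 + 1
= 9

9


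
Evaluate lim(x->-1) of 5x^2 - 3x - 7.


Since polynomials are continuous, we use direct substitution.
lim(x->-1) of 5x^2 - 3x - 7
= 5 * (-1)^2 - 3 * (-1) - 7
= 5 + 3 - 7
= 1

1


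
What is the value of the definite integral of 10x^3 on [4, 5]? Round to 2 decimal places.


Find the antiderivative of 10x^3:
F(x) = 10/4 * x^4
Apply the Fundamental Theorem of Calculus:
F(5) - F(4)
= 10/4 * 5^4 - 10/4 * 4^4
= 10/4 * (625 - 256)
= 10/4 * 369
= 1845/2 = 922.50

922.50


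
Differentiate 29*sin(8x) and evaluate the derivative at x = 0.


Apply the chain rule to differentiate 29*sin(8x):
d/dx [29*sin(8x)]
= 29 * cos(8x) * d/dx(8x)
= 29 * 8 * cos(8x)
= 232 * cos(8x)
Evaluate at x = 0:
= 232 * cos(0)
= 232 * 1
= 232

232


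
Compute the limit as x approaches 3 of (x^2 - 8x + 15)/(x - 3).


Direct substitution gives 0/0, so we factor the numerator.
Factor: (x^2 - 8x + 15) = (x - 3)(x - 5)
Cancel the common factor (x - 3):
(x^2 - 8x + 15)/(x - 3) = (x - 5)
Now substitute x = 3:
= (3) - (5) = -2

-2


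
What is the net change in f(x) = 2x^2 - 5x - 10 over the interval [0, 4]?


Net change = f(b) - f(a)
f(x) = 2x^2 - 5x - 10
Compute f(4):
f(4) = 2 * 4^2 - 5 * 4 - 10
= 32 - 20 - 10
= 2
Compute f(0):
f(0) = 2 * 0^2 - 5 * 0 - 10
= 0 + 0 - 10
= -10
Net change = 2 - (-10) = 12

12


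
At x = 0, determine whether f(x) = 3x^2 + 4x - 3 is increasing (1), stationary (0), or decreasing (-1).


Compute f'(x) to determine behavior:
f'(x) = 6x + 4
f'(0) = 6 * 0 + 4
= 0 + 4
= 4
Since f'(0) > 0, the function is increasing (1)

1


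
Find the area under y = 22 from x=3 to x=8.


The area under a constant function y = 22 is a rectangle.
Width = 8 - 3 = 5
Height = 22
Area = width * height
= 5 * 22
= 110

110


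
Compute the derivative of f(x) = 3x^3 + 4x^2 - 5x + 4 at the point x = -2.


Differentiate f(x) = 3x^3 + 4x^2 - 5x + 4 term by term:
f'(x) = 9x^2 + 8x - 5
Substitute x = -2:
f'(-2) = 9 * (-2)^2 + 8 * (-2) - 5
= 36 - 16 - 5
= 15

15


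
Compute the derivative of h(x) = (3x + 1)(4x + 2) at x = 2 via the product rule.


Let u(x) = 3x + 1 and v(x) = 4x + 2
u'(x) = 3
v'(x) = 4
Product rule: h'(x) = u'(x)*v(x) + u(x)*v'(x)
= 3 * (4x + 2) + (3x + 1) * 4
At x = 2:
u(2) = 3 * 2 + 1 = 7
v(2) = 4 * 2 + 2 = 10
h'(2) = 3 * 10 + 7 * 4
= 30 + 28
= 58

58


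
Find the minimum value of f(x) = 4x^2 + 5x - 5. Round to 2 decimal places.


For a quadratic f(x) = ax^2 + bx + c with a > 0, the minimum is at the vertex.
Vertex x-coordinate: x = -b/(2a)
x = -(5) / (2 * 4)
x = -5/8
Substitute back to find the minimum value:
f(-5/8) = 4 * (-5/8)^2 + 5 * (-5/8) - 5
= 25/16 - 25/8 - 5
= -105/16 ≈ -6.56

-6.56


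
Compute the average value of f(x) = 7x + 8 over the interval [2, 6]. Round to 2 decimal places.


Average value = 1/(b-a) * integral from a to b of f(x) dx
First compute the integral of 7x + 8:
F(x) = (7/2)x^2 + 8x
F(6) = 7/2 * 36 + 8 * 6 = 174
F(2) = 7/2 * 4 + 8 * 2 = 30
Integral = 174 - 30 = 144
Average = 144 / (6 - 2) = 144 / 4
= 36 = 36.00

36.00


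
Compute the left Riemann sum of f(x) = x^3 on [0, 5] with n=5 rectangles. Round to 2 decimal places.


Left Riemann sum uses left endpoints of each subinterval.
Interval: [0, 5], n = 5
dx = (5 - 0) / 5 = 1
Left endpoints: [0, 1, 2, 3, 4]
f values: [0, 1, 8, 27, 64]
Sum = dx * (sum of f values)
= 1 * 100
= 100 = 100.00

100.00


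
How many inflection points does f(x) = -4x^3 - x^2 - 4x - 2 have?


Inflection points occur where f''(x) = 0 and concavity changes.
f(x) = -4x^3 - x^2 - 4x - 2
f'(x) = -12x^2 - 2x - 4
f''(x) = -24x - 2
Set f''(x) = 0:
-24x - 2 = 0
x = 2 / (-24) = -1/12
Since f''(x) is linear (degree 1), it changes sign at this point.
Therefore there is exactly 1 inflection point.

1


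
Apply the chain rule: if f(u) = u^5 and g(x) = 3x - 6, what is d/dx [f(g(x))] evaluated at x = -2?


Using the chain rule: (f(g(x)))' = f'(g(x)) * g'(x)
First, find g(-2):
g(-2) = 3 * (-2) - 6 = -12
Next, f'(u) = 5u^4
And g'(x) = 3
So f'(g(-2)) * g'(-2)
= 5 * (-12)^4 * 3
= 5 * 20736 * 3
= 311040

311040


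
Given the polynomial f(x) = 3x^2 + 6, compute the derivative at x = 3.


Differentiate term by term using power and sum rules:
f(x) = 3x^2 + 6
f'(x) = 6x
Substitute x = 3:
f'(3) = 6 * 3 + 0
= 18 + 0
= 18

18


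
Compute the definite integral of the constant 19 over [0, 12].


The integral of a constant k over [a, b] equals k * (b - a).
integral from 0 to 12 of 19 dx
= 19 * (12 - 0)
= 19 * 12
= 228

228


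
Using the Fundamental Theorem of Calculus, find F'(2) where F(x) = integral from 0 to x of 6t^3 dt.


By the Fundamental Theorem of Calculus (Part 1):
If F(x) = integral from 0 to x of f(t) dt, then F'(x) = f(x)
Here f(t) = 6t^3
So F'(x) = 6x^3
Evaluate at x = 2:
F'(2) = 6 * 2^3
= 6 * 8
= 48

48


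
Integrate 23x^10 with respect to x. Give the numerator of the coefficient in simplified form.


Apply the power rule for integration:
integral of ax^n dx = a/(n+1) * x^(n+1) + C
integral of 23x^10 dx
= 23/11 * x^11 + C
The coefficient in lowest terms is 23/11, and its numerator is 23

23


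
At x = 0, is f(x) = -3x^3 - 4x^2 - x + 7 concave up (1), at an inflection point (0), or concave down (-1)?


Concavity is determined by the sign of f''(x).
f(x) = -3x^3 - 4x^2 - x + 7
f'(x) = -9x^2 - 8x - 1
f''(x) = -18x - 8
f''(0) = -18 * 0 - 8
= 0 - 8
= -8
Since f''(0) < 0, the function is concave down (-1)

-1


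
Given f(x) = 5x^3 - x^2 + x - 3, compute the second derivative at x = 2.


First derivative:
f'(x) = 15x^2 - 2x + 1
Second derivative:
f''(x) = 30x - 2
Substitute x = 2:
f''(2) = 30 * 2 - 2
= 60 - 2
= 58

58


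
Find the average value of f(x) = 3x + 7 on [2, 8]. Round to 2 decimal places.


Average value = 1/(b-a) * integral from a to b of f(x) dx
First compute the integral of 3x + 7:
F(x) = (3/2)x^2 + 7x
F(8) = 3/2 * 64 + 7 * 8 = 152
F(2) = 3/2 * 4 + 7 * 2 = 20
Integral = 152 - 20 = 132
Average = 132 / (8 - 2) = 132 / 6
= 22 = 22.00

22.00


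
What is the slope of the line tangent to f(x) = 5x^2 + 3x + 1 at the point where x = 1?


The slope of the tangent line equals f'(x) at the point.
f(x) = 5x^2 + 3x + 1
f'(x) = 10x + 3
At x = 1:
f'(1) = 10 * 1 + 3
= 10 + 3
= 13

13


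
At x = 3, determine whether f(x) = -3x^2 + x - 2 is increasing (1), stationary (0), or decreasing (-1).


Compute f'(x) to determine behavior:
f'(x) = -6x + 1
f'(3) = -6 * 3 + 1
= -18 + 1
= -17
Since f'(3) < 0, the function is decreasing (-1)

-1


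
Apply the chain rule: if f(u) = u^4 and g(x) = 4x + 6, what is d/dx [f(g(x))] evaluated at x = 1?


Using the chain rule: (f(g(x)))' = f'(g(x)) * g'(x)
First, find g(1):
g(1) = 4 * 1 + 6 = 10
Next, f'(u) = 4u^3
And g'(x) = 4
So f'(g(1)) * g'(1)
= 4 * 10^3 * 4
= 4 * 1000 * 4
= 16000

16000


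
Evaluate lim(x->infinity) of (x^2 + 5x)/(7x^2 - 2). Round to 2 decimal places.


For limits at infinity with equal-degree polynomials,
we compare leading coefficients.
Numerator leading term: x^2
Denominator leading term: 7x^2
Divide both by x^2:
lim = (1 + 5/x) / (7 - 2/x^2)
As x -> infinity, the 1/x and 1/x^2 terms vanish:
= 1/7 ≈ 0.14

0.14


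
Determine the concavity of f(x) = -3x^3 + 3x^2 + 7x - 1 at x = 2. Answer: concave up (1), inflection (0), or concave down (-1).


Concavity is determined by the sign of f''(x).
f(x) = -3x^3 + 3x^2 + 7x - 1
f'(x) = -9x^2 + 6x + 7
f''(x) = -18x + 6
f''(2) = -18 * 2 + 6
= -36 + 6
= -30
Since f''(2) < 0, the function is concave down (-1)

-1


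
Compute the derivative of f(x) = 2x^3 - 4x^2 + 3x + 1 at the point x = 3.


Differentiate f(x) = 2x^3 - 4x^2 + 3x + 1 term by term:
f'(x) = 6x^2 - 8x + 3
Substitute x = 3:
f'(3) = 6 * 3^2 - 8 * 3 + 3
= 54 - 24 + 3
= 33

33


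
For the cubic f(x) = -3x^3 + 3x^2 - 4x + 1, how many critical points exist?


Find where f'(x) = 0:
f(x) = -3x^3 + 3x^2 - 4x + 1
f'(x) = -9x^2 + 6x - 4
This is a quadratic in x. Use the discriminant to count real roots.
Discriminant = (6)^2 - 4 * (-9) * (-4)
= 36 - 144
= -108
Since discriminant < 0, f'(x) = 0 has no real solutions.
Number of critical points: 0

0


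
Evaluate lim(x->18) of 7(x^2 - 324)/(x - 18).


Direct substitution gives 0/0, so we factor the numerator.
Factor: 7(x^2 - 324) = 7 * (x - 18)(x + 18)
Cancel the common factor (x - 18):
7(x^2 - 324)/(x - 18) = 7 * (x + 18)
Now substitute x = 18:
= 7 * (18 + 18) = 252

252


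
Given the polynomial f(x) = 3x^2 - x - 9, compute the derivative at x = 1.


Differentiate term by term using power and sum rules:
f(x) = 3x^2 - x - 9
f'(x) = 6x - 1
Substitute x = 1:
f'(1) = 6 * 1 - 1
= 6 - 1
= 5

5


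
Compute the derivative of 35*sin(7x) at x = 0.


Apply the chain rule to differentiate 35*sin(7x):
d/dx [35*sin(7x)]
= 35 * cos(7x) * d/dx(7x)
= 35 * 7 * cos(7x)
= 245 * cos(7x)
Evaluate at x = 0:
= 245 * cos(0)
= 245 * 1
= 245

245


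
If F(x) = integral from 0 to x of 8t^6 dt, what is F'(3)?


By the Fundamental Theorem of Calculus (Part 1):
If F(x) = integral from 0 to x of f(t) dt, then F'(x) = f(x)
Here f(t) = 8t^6
So F'(x) = 8x^6
Evaluate at x = 3:
F'(3) = 8 * 3^6
= 8 * 729
= 5832

5832


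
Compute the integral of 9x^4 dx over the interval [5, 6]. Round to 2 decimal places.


Find the antiderivative of 9x^4:
F(x) = 9/5 * x^5
Apply the Fundamental Theorem of Calculus:
F(6) - F(5)
= 9/5 * 6^5 - 9/5 * 5^5
= 9/5 * (7776 - 3125)
= 9/5 * 4651
= 41859/5 = 8371.80

8371.80


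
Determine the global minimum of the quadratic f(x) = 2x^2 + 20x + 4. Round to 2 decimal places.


For a quadratic f(x) = ax^2 + bx + c with a > 0, the minimum is at the vertex.
Vertex x-coordinate: x = -b/(2a)
x = -(20) / (2 * 2)
x = -20/4 = -5
Substitute back to find the minimum value:
f(-5) = 2 * (-5)^2 + 20 * (-5) + 4
= 50 - 100 + 4
= -46 = -46.00

-46.00


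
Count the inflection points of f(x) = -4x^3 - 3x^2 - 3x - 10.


Inflection points occur where f''(x) = 0 and concavity changes.
f(x) = -4x^3 - 3x^2 - 3x - 10
f'(x) = -12x^2 - 6x - 3
f''(x) = -24x - 6
Set f''(x) = 0:
-24x - 6 = 0
x = 6 / (-24) = -1/4
Since f''(x) is linear (degree 1), it changes sign at this point.
Therefore there is exactly 1 inflection point.

1


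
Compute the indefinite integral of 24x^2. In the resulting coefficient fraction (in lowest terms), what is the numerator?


Apply the power rule for integration:
integral of ax^n dx = a/(n+1) * x^(n+1) + C
integral of 24x^2 dx
= 24/3 * x^3 + C
= 8 * x^3 + C
The coefficient in lowest terms is 8 = 8/1, so its numerator is 8

8


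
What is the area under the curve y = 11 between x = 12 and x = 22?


The area under a constant function y = 11 is a rectangle.
Width = 22 - 12 = 10
Height = 11
Area = width * height
= 10 * 11
= 110

110


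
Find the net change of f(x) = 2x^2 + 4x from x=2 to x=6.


Net change = f(b) - f(a)
f(x) = 2x^2 + 4x
Compute f(6):
f(6) = 2 * 6^2 + 4 * 6 + 0
= 72 + 24 + 0
= 96
Compute f(2):
f(2) = 2 * 2^2 + 4 * 2 + 0
= 8 + 8 + 0
= 16
Net change = 96 - 16 = 80

80


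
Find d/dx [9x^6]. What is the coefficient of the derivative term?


We apply the power rule: d/dx [ax^n] = a*n * x^(n-1)
d/dx [9x^6]
= 9 * 6 * x^(6-1)
= 54x^5
The coefficient is 54

54


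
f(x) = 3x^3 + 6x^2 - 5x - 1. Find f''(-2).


First derivative:
f'(x) = 9x^2 + 12x - 5
Second derivative:
f''(x) = 18x + 12
Substitute x = -2:
f''(-2) = 18 * (-2) + 12
= -36 + 12
= -24

-24


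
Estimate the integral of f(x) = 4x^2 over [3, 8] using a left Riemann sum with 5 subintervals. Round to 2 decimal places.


Left Riemann sum uses left endpoints of each subinterval.
Interval: [3, 8], n = 5
dx = (8 - 3) / 5 = 1
Left endpoints: [3, 4, 5, 6, 7]
f values: [36, 64, 100, 144, 196]
Sum = dx * (sum of f values)
= 1 * 540
= 540 = 540.00

540.00


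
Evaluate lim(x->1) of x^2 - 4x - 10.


Since polynomials are continuous, we use direct substitution.
lim(x->1) of x^2 - 4x - 10
= 1 * 1^2 - 4 * 1 - 10
= 1 - 4 - 10
= -13

-13


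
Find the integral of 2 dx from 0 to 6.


The integral of a constant k over [a, b] equals k * (b - a).
integral from 0 to 6 of 2 dx
= 2 * (6 - 0)
= 2 * 6
= 12

12


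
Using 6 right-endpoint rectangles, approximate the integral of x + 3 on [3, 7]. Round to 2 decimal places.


Right Riemann sum uses right endpoints of each subinterval.
Interval: [3, 7], n = 6
dx = (7 - 3) / 6 = 2/3
Right endpoints: [11/3, 13/3, 5, 17/3, 19/3, 7]
f values: [20/3, 22/3, 8, 26/3, 28/3, 10]
Sum = dx * (sum of f values)
= 2/3 * 50
= 100/3 ≈ 33.33

33.33


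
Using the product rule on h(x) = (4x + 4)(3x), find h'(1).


Let u(x) = 4x + 4 and v(x) = 3x
u'(x) = 4
v'(x) = 3
Product rule: h'(x) = u'(x)*v(x) + u(x)*v'(x)
= 4 * (3x) + (4x + 4) * 3
At x = 1:
u(1) = 4 * 1 + 4 = 8
v(1) = 3 * 1 + 0 = 3
h'(1) = 4 * 3 + 8 * 3
= 12 + 24
= 36

36


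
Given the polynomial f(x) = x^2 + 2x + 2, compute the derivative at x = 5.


Differentiate term by term using power and sum rules:
f(x) = x^2 + 2x + 2
f'(x) = 2x + 2
Substitute x = 5:
f'(5) = 2 * 5 + 2
= 10 + 2
= 12

12


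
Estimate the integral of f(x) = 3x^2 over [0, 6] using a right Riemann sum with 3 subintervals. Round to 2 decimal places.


Right Riemann sum uses right endpoints of each subinterval.
Interval: [0, 6], n = 3
dx = (6 - 0) / 3 = 2
Right endpoints: [2, 4, 6]
f values: [12, 48, 108]
Sum = dx * (sum of f values)
= 2 * 168
= 336 = 336.00

336.00


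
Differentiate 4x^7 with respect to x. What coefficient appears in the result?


We apply the power rule: d/dx [ax^n] = a*n * x^(n-1)
d/dx [4x^7]
= 4 * 7 * x^(7-1)
= 28x^6
The coefficient is 28

28


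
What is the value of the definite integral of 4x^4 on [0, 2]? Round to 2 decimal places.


Find the antiderivative of 4x^4:
F(x) = 4/5 * x^5
Apply the Fundamental Theorem of Calculus:
F(2) - F(0)
= 4/5 * 2^5 - 4/5 * 0^5
= 4/5 * (32 - 0)
= 4/5 * 32
= 128/5 = 25.60

25.60


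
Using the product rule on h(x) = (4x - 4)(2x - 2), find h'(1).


Let u(x) = 4x - 4 and v(x) = 2x - 2
u'(x) = 4
v'(x) = 2
Product rule: h'(x) = u'(x)*v(x) + u(x)*v'(x)
= 4 * (2x - 2) + (4x - 4) * 2
At x = 1:
u(1) = 4 * 1 - 4 = 0
v(1) = 2 * 1 - 2 = 0
h'(1) = 4 * 0 + 0 * 2
= 0 + 0
= 0

0


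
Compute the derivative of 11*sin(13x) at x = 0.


Apply the chain rule to differentiate 11*sin(13x):
d/dx [11*sin(13x)]
= 11 * cos(13x) * d/dx(13x)
= 11 * 13 * cos(13x)
= 143 * cos(13x)
Evaluate at x = 0:
= 143 * cos(0)
= 143 * 1
= 143

143


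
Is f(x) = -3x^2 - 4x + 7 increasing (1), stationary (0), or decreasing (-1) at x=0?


Compute f'(x) to determine behavior:
f'(x) = -6x - 4
f'(0) = -6 * 0 - 4
= 0 - 4
= -4
Since f'(0) < 0, the function is decreasing (-1)

-1


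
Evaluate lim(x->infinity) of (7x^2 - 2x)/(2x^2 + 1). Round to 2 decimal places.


For limits at infinity with equal-degree polynomials,
we compare leading coefficients.
Numerator leading term: 7x^2
Denominator leading term: 2x^2
Divide both by x^2:
lim = (7 - 2/x) / (2 + 1/x^2)
As x -> infinity, the 1/x and 1/x^2 terms vanish:
= 7/2 = 3.50

3.50


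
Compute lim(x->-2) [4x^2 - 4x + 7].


Since polynomials are continuous, we use direct substitution.
lim(x->-2) of 4x^2 - 4x + 7
= 4 * (-2)^2 - 4 * (-2) + 7
= 16 + 8 + 7
= 31

31


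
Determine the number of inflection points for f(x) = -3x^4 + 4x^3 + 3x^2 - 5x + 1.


Inflection points occur where f''(x) = 0 and concavity changes.
f(x) = -3x^4 + 4x^3 + 3x^2 - 5x + 1
f'(x) = -12x^3 + 12x^2 + 6x - 5
f''(x) = -36x^2 + 24x + 6
This is a quadratic in x. Use the discriminant to count real roots.
Discriminant = (24)^2 - 4 * (-36) * 6
= 576 - (-864)
= 1440
Since discriminant > 0, f''(x) = 0 has 2 distinct real solutions.
A quadratic with two distinct real roots changes sign at each root, so concavity changes at both.
Number of inflection points: 2

2


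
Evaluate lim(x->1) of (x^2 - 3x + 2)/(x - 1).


Direct substitution gives 0/0, so we factor the numerator.
Factor: (x^2 - 3x + 2) = (x - 1)(x - 2)
Cancel the common factor (x - 1):
(x^2 - 3x + 2)/(x - 1) = (x - 2)
Now substitute x = 1:
= (1) - (2) = -1

-1


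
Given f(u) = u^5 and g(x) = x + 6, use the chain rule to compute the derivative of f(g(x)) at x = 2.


Using the chain rule: (f(g(x)))' = f'(g(x)) * g'(x)
First, find g(2):
g(2) = 1 * 2 + 6 = 8
Next, f'(u) = 5u^4
And g'(x) = 1
So f'(g(2)) * g'(2)
= 5 * 8^4 * 1
= 5 * 4096 * 1
= 20480

20480


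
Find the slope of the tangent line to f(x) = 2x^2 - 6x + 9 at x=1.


The slope of the tangent line equals f'(x) at the point.
f(x) = 2x^2 - 6x + 9
f'(x) = 4x - 6
At x = 1:
f'(1) = 4 * 1 - 6
= 4 - 6
= -2

-2


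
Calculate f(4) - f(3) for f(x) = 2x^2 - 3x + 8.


Net change = f(b) - f(a)
f(x) = 2x^2 - 3x + 8
Compute f(4):
f(4) = 2 * 4^2 - 3 * 4 + 8
= 32 - 12 + 8
= 28
Compute f(3):
f(3) = 2 * 3^2 - 3 * 3 + 8
= 18 - 9 + 8
= 17
Net change = 28 - 17 = 11

11


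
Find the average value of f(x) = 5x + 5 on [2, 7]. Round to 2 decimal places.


Average value = 1/(b-a) * integral from a to b of f(x) dx
First compute the integral of 5x + 5:
F(x) = (5/2)x^2 + 5x
F(7) = 5/2 * 49 + 5 * 7 = 315/2
F(2) = 5/2 * 4 + 5 * 2 = 20
Integral = 315/2 - 20 = 275/2
Average = (275/2) / (7 - 2) = (275/2) / 5
= 55/2 = 27.50

27.50


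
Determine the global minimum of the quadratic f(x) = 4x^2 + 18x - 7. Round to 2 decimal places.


For a quadratic f(x) = ax^2 + bx + c with a > 0, the minimum is at the vertex.
Vertex x-coordinate: x = -b/(2a)
x = -(18) / (2 * 4)
x = -18/8 = -9/4
Substitute back to find the minimum value:
f(-9/4) = 4 * (-9/4)^2 + 18 * (-9/4) - 7
= 81/4 - 81/2 - 7
= -109/4 = -27.25

-27.25


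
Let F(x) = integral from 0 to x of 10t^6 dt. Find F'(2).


By the Fundamental Theorem of Calculus (Part 1):
If F(x) = integral from 0 to x of f(t) dt, then F'(x) = f(x)
Here f(t) = 10t^6
So F'(x) = 10x^6
Evaluate at x = 2:
F'(2) = 10 * 2^6
= 10 * 64
= 640

640


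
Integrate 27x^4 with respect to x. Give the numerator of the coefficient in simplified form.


Apply the power rule for integration:
integral of ax^n dx = a/(n+1) * x^(n+1) + C
integral of 27x^4 dx
= 27/5 * x^5 + C
The coefficient in lowest terms is 27/5, and its numerator is 27

27


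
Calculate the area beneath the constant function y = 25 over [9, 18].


The area under a constant function y = 25 is a rectangle.
Width = 18 - 9 = 9
Height = 25
Area = width * height
= 9 * 25
= 225

225


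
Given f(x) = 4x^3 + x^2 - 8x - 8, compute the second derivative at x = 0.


First derivative:
f'(x) = 12x^2 + 2x - 8
Second derivative:
f''(x) = 24x + 2
Substitute x = 0:
f''(0) = 24 * 0 + 2
= 0 + 2
= 2

2


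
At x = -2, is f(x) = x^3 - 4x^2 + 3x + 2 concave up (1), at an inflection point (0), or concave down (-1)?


Concavity is determined by the sign of f''(x).
f(x) = x^3 - 4x^2 + 3x + 2
f'(x) = 3x^2 - 8x + 3
f''(x) = 6x - 8
f''(-2) = 6 * (-2) - 8
= -12 - 8
= -20
Since f''(-2) < 0, the function is concave down (-1)

-1


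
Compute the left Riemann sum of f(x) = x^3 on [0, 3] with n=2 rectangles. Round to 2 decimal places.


Left Riemann sum uses left endpoints of each subinterval.
Interval: [0, 3], n = 2
dx = (3 - 0) / 2 = 3/2
Left endpoints: [0, 3/2]
f values: [0, 27/8]
Sum = dx * (sum of f values)
= 3/2 * 27/8
= 81/16 ≈ 5.06

5.06


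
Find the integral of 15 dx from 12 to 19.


The integral of a constant k over [a, b] equals k * (b - a).
integral from 12 to 19 of 15 dx
= 15 * (19 - 12)
= 15 * 7
= 105

105


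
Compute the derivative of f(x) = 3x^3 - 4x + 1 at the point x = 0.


Differentiate f(x) = 3x^3 - 4x + 1 term by term:
f'(x) = 9x^2 - 4
Substitute x = 0:
f'(0) = 9 * 0^2 + 0 * 0 - 4
= 0 + 0 - 4
= -4

-4


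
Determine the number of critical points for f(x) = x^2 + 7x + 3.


Find where f'(x) = 0:
f'(x) = 2x + 7
Set f'(x) = 0:
2x + 7 = 0
x = -7 / 2 = -7/2
This is a linear equation in x, so there is exactly one solution.
Number of critical points: 1

1


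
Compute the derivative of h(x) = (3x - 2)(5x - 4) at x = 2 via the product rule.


Let u(x) = 3x - 2 and v(x) = 5x - 4
u'(x) = 3
v'(x) = 5
Product rule: h'(x) = u'(x)*v(x) + u(x)*v'(x)
= 3 * (5x - 4) + (3x - 2) * 5
At x = 2:
u(2) = 3 * 2 - 2 = 4
v(2) = 5 * 2 - 4 = 6
h'(2) = 3 * 6 + 4 * 5
= 18 + 20
= 38

38


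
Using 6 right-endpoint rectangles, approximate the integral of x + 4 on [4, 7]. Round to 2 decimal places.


Right Riemann sum uses right endpoints of each subinterval.
Interval: [4, 7], n = 6
dx = (7 - 4) / 6 = 1/2
Right endpoints: [9/2, 5, 11/2, 6, 13/2, 7]
f values: [17/2, 9, 19/2, 10, 21/2, 11]
Sum = dx * (sum of f values)
= 1/2 * 117/2
= 117/4 = 29.25

29.25


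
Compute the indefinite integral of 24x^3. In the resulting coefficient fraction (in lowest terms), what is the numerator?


Apply the power rule for integration:
integral of ax^n dx = a/(n+1) * x^(n+1) + C
integral of 24x^3 dx
= 24/4 * x^4 + C
= 6 * x^4 + C
The coefficient in lowest terms is 6 = 6/1, so its numerator is 6

6


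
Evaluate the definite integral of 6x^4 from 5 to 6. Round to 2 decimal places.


Find the antiderivative of 6x^4:
F(x) = 6/5 * x^5
Apply the Fundamental Theorem of Calculus:
F(6) - F(5)
= 6/5 * 6^5 - 6/5 * 5^5
= 6/5 * (7776 - 3125)
= 6/5 * 4651
= 27906/5 = 5581.20

5581.20


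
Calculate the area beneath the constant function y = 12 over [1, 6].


The area under a constant function y = 12 is a rectangle.
Width = 6 - 1 = 5
Height = 12
Area = width * height
= 5 * 12
= 60

60


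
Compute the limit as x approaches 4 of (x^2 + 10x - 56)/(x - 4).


Direct substitution gives 0/0, so we factor the numerator.
Factor: (x^2 + 10x - 56) = (x - 4)(x + 14)
Cancel the common factor (x - 4):
(x^2 + 10x - 56)/(x - 4) = (x + 14)
Now substitute x = 4:
= (4) - (-14) = 18

18


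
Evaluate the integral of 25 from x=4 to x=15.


The integral of a constant k over [a, b] equals k * (b - a).
integral from 4 to 15 of 25 dx
= 25 * (15 - 4)
= 25 * 11
= 275

275


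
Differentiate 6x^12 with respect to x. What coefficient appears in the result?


We apply the power rule: d/dx [ax^n] = a*n * x^(n-1)
d/dx [6x^12]
= 6 * 12 * x^(12-1)
= 72x^11
The coefficient is 72

72


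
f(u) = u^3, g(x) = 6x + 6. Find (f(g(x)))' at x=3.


Using the chain rule: (f(g(x)))' = f'(g(x)) * g'(x)
First, find g(3):
g(3) = 6 * 3 + 6 = 24
Next, f'(u) = 3u^2
And g'(x) = 6
So f'(g(3)) * g'(3)
= 3 * 24^2 * 6
= 3 * 576 * 6
= 10368

10368


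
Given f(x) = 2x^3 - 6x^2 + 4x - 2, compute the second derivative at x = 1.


First derivative:
f'(x) = 6x^2 - 12x + 4
Second derivative:
f''(x) = 12x - 12
Substitute x = 1:
f''(1) = 12 * 1 - 12
= 12 - 12
= 0

0


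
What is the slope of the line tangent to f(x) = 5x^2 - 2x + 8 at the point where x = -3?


The slope of the tangent line equals f'(x) at the point.
f(x) = 5x^2 - 2x + 8
f'(x) = 10x - 2
At x = -3:
f'(-3) = 10 * (-3) - 2
= -30 - 2
= -32

-32


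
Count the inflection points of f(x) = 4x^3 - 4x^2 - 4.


Inflection points occur where f''(x) = 0 and concavity changes.
f(x) = 4x^3 - 4x^2 - 4
f'(x) = 12x^2 - 8x
f''(x) = 24x - 8
Set f''(x) = 0:
24x - 8 = 0
x = 8 / 24 = 1/3
Since f''(x) is linear (degree 1), it changes sign at this point.
Therefore there is exactly 1 inflection point.

1


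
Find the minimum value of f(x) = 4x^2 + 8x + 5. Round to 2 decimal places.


For a quadratic f(x) = ax^2 + bx + c with a > 0, the minimum is at the vertex.
Vertex x-coordinate: x = -b/(2a)
x = -(8) / (2 * 4)
x = -8/8 = -1
Substitute back to find the minimum value:
f(-1) = 4 * (-1)^2 + 8 * (-1) + 5
= 4 - 8 + 5
= 1 = 1.00

1.00


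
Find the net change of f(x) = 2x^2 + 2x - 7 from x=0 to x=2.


Net change = f(b) - f(a)
f(x) = 2x^2 + 2x - 7
Compute f(2):
f(2) = 2 * 2^2 + 2 * 2 - 7
= 8 + 4 - 7
= 5
Compute f(0):
f(0) = 2 * 0^2 + 2 * 0 - 7
= 0 + 0 - 7
= -7
Net change = 5 - (-7) = 12

12


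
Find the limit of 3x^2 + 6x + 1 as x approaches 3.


Since polynomials are continuous, we use direct substitution.
lim(x->3) of 3x^2 + 6x + 1
= 3 * 3^2 + 6 * 3 + 1
= 27 + 18 + 1
= 46

46


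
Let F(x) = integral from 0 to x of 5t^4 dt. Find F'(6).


By the Fundamental Theorem of Calculus (Part 1):
If F(x) = integral from 0 to x of f(t) dt, then F'(x) = f(x)
Here f(t) = 5t^4
So F'(x) = 5x^4
Evaluate at x = 6:
F'(6) = 5 * 6^4
= 5 * 1296
= 6480

6480


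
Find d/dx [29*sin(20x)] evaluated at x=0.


Apply the chain rule to differentiate 29*sin(20x):
d/dx [29*sin(20x)]
= 29 * cos(20x) * d/dx(20x)
= 29 * 20 * cos(20x)
= 580 * cos(20x)
Evaluate at x = 0:
= 580 * cos(0)
= 580 * 1
= 580

580


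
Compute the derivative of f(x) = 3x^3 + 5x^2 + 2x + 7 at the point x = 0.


Differentiate f(x) = 3x^3 + 5x^2 + 2x + 7 term by term:
f'(x) = 9x^2 + 10x + 2
Substitute x = 0:
f'(0) = 9 * 0^2 + 10 * 0 + 2
= 0 + 0 + 2
= 2

2


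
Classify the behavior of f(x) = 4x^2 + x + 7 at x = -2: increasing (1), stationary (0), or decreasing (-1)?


Compute f'(x) to determine behavior:
f'(x) = 8x + 1
f'(-2) = 8 * (-2) + 1
= -16 + 1
= -15
Since f'(-2) < 0, the function is decreasing (-1)

-1


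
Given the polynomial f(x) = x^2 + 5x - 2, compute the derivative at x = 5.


Differentiate term by term using power and sum rules:
f(x) = x^2 + 5x - 2
f'(x) = 2x + 5
Substitute x = 5:
f'(5) = 2 * 5 + 5
= 10 + 5
= 15

15


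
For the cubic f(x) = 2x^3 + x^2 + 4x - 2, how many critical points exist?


Find where f'(x) = 0:
f(x) = 2x^3 + x^2 + 4x - 2
f'(x) = 6x^2 + 2x + 4
This is a quadratic in x. Use the discriminant to count real roots.
Discriminant = (2)^2 - 4 * 6 * 4
= 4 - 96
= -92
Since discriminant < 0, f'(x) = 0 has no real solutions.
Number of critical points: 0

0


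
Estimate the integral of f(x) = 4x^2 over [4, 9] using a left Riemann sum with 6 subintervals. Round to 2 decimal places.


Left Riemann sum uses left endpoints of each subinterval.
Interval: [4, 9], n = 6
dx = (9 - 4) / 6 = 5/6
Left endpoints: [4, 29/6, 17/3, 13/2, 22/3, 49/6]
f values: [64, 841/9, 1156/9, 169, 1936/9, 2401/9]
Sum = dx * (sum of f values)
= 5/6 * 8431/9
= 42155/54 ≈ 780.65

780.65


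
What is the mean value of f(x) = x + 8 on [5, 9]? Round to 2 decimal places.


Average value = 1/(b-a) * integral from a to b of f(x) dx
First compute the integral of x + 8:
F(x) = (1/2)x^2 + 8x
F(9) = 1/2 * 81 + 8 * 9 = 225/2
F(5) = 1/2 * 25 + 8 * 5 = 105/2
Integral = 225/2 - 105/2 = 60
Average = 60 / (9 - 5) = 60 / 4
= 15 = 15.00

15.00


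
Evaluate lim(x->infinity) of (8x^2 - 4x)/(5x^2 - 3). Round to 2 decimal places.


For limits at infinity with equal-degree polynomials,
we compare leading coefficients.
Numerator leading term: 8x^2
Denominator leading term: 5x^2
Divide both by x^2:
lim = (8 - 4/x) / (5 - 3/x^2)
As x -> infinity, the 1/x and 1/x^2 terms vanish:
= 8/5 = 1.60

1.60


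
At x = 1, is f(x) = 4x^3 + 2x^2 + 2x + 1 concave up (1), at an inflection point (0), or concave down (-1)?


Concavity is determined by the sign of f''(x).
f(x) = 4x^3 + 2x^2 + 2x + 1
f'(x) = 12x^2 + 4x + 2
f''(x) = 24x + 4
f''(1) = 24 * 1 + 4
= 24 + 4
= 28
Since f''(1) > 0, the function is concave up (1)

1


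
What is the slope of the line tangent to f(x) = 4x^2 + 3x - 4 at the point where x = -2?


The slope of the tangent line equals f'(x) at the point.
f(x) = 4x^2 + 3x - 4
f'(x) = 8x + 3
At x = -2:
f'(-2) = 8 * (-2) + 3
= -16 + 3
= -13

-13


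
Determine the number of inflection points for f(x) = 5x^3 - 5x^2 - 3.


Inflection points occur where f''(x) = 0 and concavity changes.
f(x) = 5x^3 - 5x^2 - 3
f'(x) = 15x^2 - 10x
f''(x) = 30x - 10
Set f''(x) = 0:
30x - 10 = 0
x = 10 / 30 = 1/3
Since f''(x) is linear (degree 1), it changes sign at this point.
Therefore there is exactly 1 inflection point.

1


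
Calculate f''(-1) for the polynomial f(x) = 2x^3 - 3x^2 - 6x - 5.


First derivative:
f'(x) = 6x^2 - 6x - 6
Second derivative:
f''(x) = 12x - 6
Substitute x = -1:
f''(-1) = 12 * (-1) - 6
= -12 - 6
= -18

-18


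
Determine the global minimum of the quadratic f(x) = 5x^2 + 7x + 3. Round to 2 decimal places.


For a quadratic f(x) = ax^2 + bx + c with a > 0, the minimum is at the vertex.
Vertex x-coordinate: x = -b/(2a)
x = -(7) / (2 * 5)
x = -7/10
Substitute back to find the minimum value:
f(-7/10) = 5 * (-7/10)^2 + 7 * (-7/10) + 3
= 49/20 - 49/10 + 3
= 11/20 = 0.55

0.55


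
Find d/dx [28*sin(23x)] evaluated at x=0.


Apply the chain rule to differentiate 28*sin(23x):
d/dx [28*sin(23x)]
= 28 * cos(23x) * d/dx(23x)
= 28 * 23 * cos(23x)
= 644 * cos(23x)
Evaluate at x = 0:
= 644 * cos(0)
= 644 * 1
= 644

644
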